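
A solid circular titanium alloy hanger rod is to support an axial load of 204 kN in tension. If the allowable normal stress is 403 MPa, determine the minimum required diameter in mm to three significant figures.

25.4 mm

Required area A ≥ P/σ_allow = 204000/403 = 506.2 mm².
For a solid circular section, d ≥ √(4A/π) = 25.39 mm.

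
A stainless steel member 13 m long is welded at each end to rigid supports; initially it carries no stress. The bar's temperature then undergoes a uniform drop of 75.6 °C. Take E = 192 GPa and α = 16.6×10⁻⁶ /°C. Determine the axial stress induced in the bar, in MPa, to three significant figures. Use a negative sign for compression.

241 MPa

Free thermal expansion αLΔT = 16.6e-6 · 13000 · -75.6 = -16.31 mm.
The walls impose strain ε = −(-16.31)/13000 = 1.2550e-03; σ = Eε = 192000 · 1.2550e-03 = 241 MPa.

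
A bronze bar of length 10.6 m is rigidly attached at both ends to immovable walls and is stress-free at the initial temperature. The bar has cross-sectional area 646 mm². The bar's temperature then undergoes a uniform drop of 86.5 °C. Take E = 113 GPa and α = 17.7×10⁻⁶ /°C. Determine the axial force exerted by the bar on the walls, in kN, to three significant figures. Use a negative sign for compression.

Free thermal expansion αLΔT = 17.7e-6 · 10600 · -86.5 = -16.23 mm.
The walls impose strain ε = −(-16.23)/10600 = 1.5310e-03; σ = Eε = 113000 · 1.5310e-03 = 173 MPa.
Wall reaction R = σ·A = 173·646 = 111800 N = 111.8 kN.

112 kN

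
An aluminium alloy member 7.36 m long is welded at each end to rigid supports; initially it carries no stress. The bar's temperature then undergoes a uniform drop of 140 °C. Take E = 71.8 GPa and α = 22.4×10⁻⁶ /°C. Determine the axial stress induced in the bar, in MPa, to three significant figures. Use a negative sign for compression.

225 MPa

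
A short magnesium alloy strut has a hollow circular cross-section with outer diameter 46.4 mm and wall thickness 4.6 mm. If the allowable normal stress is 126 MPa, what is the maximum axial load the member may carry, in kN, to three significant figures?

76.1 kN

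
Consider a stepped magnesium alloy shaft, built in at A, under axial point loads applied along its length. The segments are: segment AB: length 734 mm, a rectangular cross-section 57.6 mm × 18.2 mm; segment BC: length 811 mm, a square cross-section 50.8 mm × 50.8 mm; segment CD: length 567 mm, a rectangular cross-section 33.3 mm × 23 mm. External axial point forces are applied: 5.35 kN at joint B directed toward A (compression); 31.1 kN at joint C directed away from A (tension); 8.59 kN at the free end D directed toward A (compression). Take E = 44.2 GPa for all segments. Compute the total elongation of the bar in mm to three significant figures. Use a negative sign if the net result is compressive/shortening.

Internal axial forces (sectioning from the free end, tension +): N_CD = -8.59 kN, N_BC = 22.51 kN, N_AB = 17.16 kN.
A_AB = 1048 mm².
A_BC = 2581 mm².
A_CD = 765.9 mm².
δ_AB = 17160·734/(1048·44200) = 0.2718 mm
δ_BC = 22510·811/(2581·44200) = 0.16 mm
δ_CD = -8590·567/(765.9·44200) = -0.1439 mm
δ = Σδ_i = 0.288 mm.

0.288 mm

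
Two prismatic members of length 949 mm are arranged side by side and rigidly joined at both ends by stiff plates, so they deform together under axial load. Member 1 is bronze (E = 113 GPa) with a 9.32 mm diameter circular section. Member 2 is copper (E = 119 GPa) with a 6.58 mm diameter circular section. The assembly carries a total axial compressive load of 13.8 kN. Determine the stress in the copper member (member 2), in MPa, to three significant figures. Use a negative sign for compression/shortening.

-140 MPa

A_1 = 68.22 mm².
A_2 = 34 mm².
Equal strain + equilibrium ⇒ each member carries load in proportion to AE: A₁E₁ = 7709000 N, A₂E₂ = 4047000 N, ΣAE = 11760000 N.
σ₂ = P·E₂/ΣAE = -13800·119000/11760000 = -139.7 MPa.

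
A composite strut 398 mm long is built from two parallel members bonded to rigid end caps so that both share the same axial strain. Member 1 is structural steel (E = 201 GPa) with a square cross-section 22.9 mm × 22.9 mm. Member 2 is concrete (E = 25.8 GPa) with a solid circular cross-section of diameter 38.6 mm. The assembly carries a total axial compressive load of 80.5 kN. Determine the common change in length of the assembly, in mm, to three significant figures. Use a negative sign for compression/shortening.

-0.236 mm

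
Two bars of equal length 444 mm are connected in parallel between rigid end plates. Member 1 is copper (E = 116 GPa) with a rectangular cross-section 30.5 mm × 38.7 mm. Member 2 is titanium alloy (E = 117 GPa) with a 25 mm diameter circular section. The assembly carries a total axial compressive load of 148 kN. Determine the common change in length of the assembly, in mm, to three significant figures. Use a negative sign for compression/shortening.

-0.338 mm

A_1 = 1180 mm².
A_2 = 490.9 mm².
Equal strain + equilibrium ⇒ each member carries load in proportion to AE: A₁E₁ = 136900000 N, A₂E₂ = 57430000 N, ΣAE = 194400000 N.
δ = PL/ΣAE = -148000·444/194400000 = -0.3381 mm.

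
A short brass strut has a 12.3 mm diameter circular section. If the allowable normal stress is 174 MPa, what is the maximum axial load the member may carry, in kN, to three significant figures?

A = 118.8 mm².
P_max = σ_allow · A = 174 · 118.8 = 20680 N = 20.68 kN.

20.7 kN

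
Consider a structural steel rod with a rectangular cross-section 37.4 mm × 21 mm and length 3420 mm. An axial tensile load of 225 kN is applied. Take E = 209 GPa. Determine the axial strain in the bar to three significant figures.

A = 785.4 mm².
σ = N/A = 286.5 MPa; ε = σ/E = 286.5/209000 = 1.371e-03.

0.00137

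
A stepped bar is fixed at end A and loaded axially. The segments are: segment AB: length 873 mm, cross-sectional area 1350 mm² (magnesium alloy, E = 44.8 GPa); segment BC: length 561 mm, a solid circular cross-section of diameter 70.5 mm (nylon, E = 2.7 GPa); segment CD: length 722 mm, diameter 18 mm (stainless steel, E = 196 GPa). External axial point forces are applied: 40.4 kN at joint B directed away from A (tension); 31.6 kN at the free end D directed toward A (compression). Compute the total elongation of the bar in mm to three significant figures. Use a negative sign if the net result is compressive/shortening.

-2.01 mm

Internal axial forces (sectioning from the free end, tension +): N_CD = -31.6 kN, N_BC = -31.6 kN, N_AB = 8.8 kN.
A_BC = 3904 mm².
A_CD = 254.5 mm².
δ_AB = 8800·873/(1350·44800) = 0.127 mm
δ_BC = -31600·561/(3904·2700) = -1.682 mm
δ_CD = -31600·722/(254.5·196000) = -0.4574 mm
δ = Σδ_i = -2.012 mm.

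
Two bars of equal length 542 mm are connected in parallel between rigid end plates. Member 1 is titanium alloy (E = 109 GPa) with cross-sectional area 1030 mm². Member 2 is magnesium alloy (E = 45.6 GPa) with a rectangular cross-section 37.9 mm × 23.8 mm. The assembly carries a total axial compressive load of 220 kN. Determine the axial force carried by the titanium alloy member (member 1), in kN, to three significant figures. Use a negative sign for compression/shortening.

A_2 = 902 mm².
Equal strain + equilibrium ⇒ each member carries load in proportion to AE: A₁E₁ = 112300000 N, A₂E₂ = 41130000 N, ΣAE = 153400000 N.
F₁ = P·A₁E₁/ΣAE = -220000·112300000/153400000 = -161000 N.

-161 kN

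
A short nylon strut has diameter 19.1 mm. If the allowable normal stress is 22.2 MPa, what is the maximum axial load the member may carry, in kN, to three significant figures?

6.36 kN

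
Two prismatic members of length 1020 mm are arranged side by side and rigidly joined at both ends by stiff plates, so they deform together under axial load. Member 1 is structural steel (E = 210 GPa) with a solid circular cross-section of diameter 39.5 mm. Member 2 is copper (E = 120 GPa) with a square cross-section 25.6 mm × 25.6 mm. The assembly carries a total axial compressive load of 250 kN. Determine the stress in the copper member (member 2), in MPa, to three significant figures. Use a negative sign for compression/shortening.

-89.3 MPa

A_1 = 1225 mm².
A_2 = 655.4 mm².
Equal strain + equilibrium ⇒ each member carries load in proportion to AE: A₁E₁ = 257300000 N, A₂E₂ = 78640000 N, ΣAE = 336000000 N.
σ₂ = P·E₂/ΣAE = -250000·120000/336000000 = -89.29 MPa.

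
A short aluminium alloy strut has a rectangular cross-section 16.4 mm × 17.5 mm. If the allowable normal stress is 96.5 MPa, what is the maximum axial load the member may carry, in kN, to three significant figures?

27.7 kN

A = 287 mm².
P_max = σ_allow · A = 96.5 · 287 = 27700 N = 27.7 kN.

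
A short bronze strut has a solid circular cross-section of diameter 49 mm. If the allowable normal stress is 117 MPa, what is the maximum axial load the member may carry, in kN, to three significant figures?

A = 1886 mm².
P_max = σ_allow · A = 117 · 1886 = 220600 N = 220.6 kN.

221 kN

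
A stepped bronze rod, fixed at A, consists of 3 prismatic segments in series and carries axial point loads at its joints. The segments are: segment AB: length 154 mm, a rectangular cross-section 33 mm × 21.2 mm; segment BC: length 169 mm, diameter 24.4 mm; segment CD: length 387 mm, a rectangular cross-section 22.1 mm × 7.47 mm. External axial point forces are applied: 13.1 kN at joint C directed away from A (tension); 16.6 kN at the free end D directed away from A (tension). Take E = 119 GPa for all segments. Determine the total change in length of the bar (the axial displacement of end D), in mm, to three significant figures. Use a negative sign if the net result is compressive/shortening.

0.472 mm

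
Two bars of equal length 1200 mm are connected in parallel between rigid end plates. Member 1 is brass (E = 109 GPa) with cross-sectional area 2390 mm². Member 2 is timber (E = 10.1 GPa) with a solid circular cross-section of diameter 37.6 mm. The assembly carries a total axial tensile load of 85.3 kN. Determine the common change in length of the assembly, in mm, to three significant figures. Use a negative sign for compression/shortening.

A_2 = 1110 mm².
Equal strain + equilibrium ⇒ each member carries load in proportion to AE: A₁E₁ = 260500000 N, A₂E₂ = 11210000 N, ΣAE = 271700000 N.
δ = PL/ΣAE = 85300·1200/271700000 = 0.3767 mm.

0.377 mm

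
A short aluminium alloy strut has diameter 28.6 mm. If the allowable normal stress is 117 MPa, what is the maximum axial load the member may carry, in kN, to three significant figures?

75.2 kN

A = 642.4 mm².
P_max = σ_allow · A = 117 · 642.4 = 75160 N = 75.16 kN.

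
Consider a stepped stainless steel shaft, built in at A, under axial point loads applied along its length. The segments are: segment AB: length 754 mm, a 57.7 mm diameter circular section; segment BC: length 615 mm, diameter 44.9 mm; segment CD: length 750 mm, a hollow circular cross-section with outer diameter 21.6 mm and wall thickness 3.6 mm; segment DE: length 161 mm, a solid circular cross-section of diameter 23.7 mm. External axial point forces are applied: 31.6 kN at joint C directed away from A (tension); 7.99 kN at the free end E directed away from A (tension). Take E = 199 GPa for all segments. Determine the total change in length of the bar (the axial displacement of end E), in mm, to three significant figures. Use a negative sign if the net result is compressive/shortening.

0.297 mm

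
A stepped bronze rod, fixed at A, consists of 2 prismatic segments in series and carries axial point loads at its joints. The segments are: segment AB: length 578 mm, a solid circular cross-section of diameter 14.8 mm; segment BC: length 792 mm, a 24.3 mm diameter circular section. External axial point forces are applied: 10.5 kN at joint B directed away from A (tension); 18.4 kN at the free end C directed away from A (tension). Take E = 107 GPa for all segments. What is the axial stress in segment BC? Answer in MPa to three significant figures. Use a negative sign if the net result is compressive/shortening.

Internal axial forces (sectioning from the free end, tension +): N_BC = 18.4 kN, N_AB = 28.9 kN.
A_BC = 463.8 mm².
σ_BC = N_BC/A_BC = 18400/463.8 = 39.67 MPa.

39.7 MPa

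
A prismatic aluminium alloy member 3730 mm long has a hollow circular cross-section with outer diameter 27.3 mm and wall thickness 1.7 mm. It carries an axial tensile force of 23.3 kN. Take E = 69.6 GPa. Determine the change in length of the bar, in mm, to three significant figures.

9.13 mm

A = 136.7 mm².
δ_mech = NL/(AE) = 23300·3730/(136.7·69600) = 9.133 mm.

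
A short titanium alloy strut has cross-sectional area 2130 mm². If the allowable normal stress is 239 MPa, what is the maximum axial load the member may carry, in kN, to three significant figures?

509 kN

P_max = σ_allow · A = 239 · 2130 = 509100 N = 509.1 kN.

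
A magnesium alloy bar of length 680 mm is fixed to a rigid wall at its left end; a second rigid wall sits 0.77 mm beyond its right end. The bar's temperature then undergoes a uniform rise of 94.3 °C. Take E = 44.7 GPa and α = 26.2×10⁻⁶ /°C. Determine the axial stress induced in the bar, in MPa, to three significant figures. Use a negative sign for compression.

-59.8 MPa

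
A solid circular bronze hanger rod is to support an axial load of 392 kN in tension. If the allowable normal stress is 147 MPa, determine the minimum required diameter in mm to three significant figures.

58.3 mm

Required area A ≥ P/σ_allow = 392000/147 = 2667 mm².
For a solid circular section, d ≥ √(4A/π) = 58.27 mm.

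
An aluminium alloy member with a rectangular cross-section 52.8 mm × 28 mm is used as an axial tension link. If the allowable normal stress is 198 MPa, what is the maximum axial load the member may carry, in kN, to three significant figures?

A = 1478 mm².
P_max = σ_allow · A = 198 · 1478 = 292700 N = 292.7 kN.

293 kN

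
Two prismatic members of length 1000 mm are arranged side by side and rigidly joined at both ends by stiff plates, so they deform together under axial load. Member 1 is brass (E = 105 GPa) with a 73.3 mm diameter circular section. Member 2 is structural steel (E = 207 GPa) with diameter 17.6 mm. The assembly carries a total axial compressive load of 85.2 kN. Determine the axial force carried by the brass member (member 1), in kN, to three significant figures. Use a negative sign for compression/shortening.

A_1 = 4220 mm².
A_2 = 243.3 mm².
Equal strain + equilibrium ⇒ each member carries load in proportion to AE: A₁E₁ = 443100000 N, A₂E₂ = 50360000 N, ΣAE = 493400000 N.
F₁ = P·A₁E₁/ΣAE = -85200·443100000/493400000 = -76500 N.

-76.5 kN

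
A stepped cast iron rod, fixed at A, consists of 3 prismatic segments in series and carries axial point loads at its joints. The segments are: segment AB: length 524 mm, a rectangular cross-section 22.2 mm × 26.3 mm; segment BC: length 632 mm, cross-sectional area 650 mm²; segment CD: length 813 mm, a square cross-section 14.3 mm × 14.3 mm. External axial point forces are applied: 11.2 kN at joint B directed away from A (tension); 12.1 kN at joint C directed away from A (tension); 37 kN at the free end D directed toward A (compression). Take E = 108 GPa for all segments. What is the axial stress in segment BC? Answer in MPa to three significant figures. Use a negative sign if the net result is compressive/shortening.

Internal axial forces (sectioning from the free end, tension +): N_CD = -37 kN, N_BC = -24.9 kN, N_AB = -13.7 kN.
σ_BC = N_BC/A_BC = -24900/650 = -38.31 MPa.

-38.3 MPa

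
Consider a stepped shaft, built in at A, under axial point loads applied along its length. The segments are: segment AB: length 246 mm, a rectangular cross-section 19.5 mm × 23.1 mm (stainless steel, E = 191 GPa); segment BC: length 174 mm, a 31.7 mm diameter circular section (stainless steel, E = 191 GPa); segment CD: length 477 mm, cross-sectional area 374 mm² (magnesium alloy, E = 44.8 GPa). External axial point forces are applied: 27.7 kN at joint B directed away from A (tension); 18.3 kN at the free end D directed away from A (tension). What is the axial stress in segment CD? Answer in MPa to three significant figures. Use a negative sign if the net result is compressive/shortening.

Internal axial forces (sectioning from the free end, tension +): N_CD = 18.3 kN, N_BC = 18.3 kN, N_AB = 46 kN.
σ_CD = N_CD/A_CD = 18300/374 = 48.93 MPa.

48.9 MPa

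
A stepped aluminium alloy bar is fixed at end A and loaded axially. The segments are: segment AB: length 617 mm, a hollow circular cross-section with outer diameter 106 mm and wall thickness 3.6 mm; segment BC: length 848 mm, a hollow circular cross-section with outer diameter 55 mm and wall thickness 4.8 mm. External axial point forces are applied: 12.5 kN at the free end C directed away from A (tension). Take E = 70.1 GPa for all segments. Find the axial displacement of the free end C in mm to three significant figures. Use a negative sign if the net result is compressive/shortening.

0.295 mm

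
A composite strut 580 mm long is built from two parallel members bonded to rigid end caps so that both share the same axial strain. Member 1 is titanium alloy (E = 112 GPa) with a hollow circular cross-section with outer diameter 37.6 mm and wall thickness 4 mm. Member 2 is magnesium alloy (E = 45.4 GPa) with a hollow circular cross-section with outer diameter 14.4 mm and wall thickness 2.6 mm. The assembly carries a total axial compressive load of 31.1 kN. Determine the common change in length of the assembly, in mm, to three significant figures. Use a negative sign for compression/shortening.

-0.349 mm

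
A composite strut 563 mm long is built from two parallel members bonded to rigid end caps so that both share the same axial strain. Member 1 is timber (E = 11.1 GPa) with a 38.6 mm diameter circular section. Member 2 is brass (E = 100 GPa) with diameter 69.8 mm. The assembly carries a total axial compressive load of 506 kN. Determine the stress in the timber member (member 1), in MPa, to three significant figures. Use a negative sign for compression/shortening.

-14.2 MPa

A_1 = 1170 mm².
A_2 = 3826 mm².
Equal strain + equilibrium ⇒ each member carries load in proportion to AE: A₁E₁ = 12990000 N, A₂E₂ = 382600000 N, ΣAE = 395600000 N.
σ₁ = P·E₁/ΣAE = -506000·11100/395600000 = -14.2 MPa.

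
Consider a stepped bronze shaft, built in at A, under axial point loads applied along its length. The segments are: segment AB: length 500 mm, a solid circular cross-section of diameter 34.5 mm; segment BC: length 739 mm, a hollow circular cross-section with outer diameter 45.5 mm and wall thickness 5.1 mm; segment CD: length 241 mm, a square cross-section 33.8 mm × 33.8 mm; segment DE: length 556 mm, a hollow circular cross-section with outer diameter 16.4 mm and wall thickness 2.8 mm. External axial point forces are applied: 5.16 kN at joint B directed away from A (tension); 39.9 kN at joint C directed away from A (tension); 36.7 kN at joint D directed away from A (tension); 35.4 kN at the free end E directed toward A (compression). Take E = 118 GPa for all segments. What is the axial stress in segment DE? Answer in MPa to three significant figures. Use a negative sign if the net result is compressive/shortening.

-296 MPa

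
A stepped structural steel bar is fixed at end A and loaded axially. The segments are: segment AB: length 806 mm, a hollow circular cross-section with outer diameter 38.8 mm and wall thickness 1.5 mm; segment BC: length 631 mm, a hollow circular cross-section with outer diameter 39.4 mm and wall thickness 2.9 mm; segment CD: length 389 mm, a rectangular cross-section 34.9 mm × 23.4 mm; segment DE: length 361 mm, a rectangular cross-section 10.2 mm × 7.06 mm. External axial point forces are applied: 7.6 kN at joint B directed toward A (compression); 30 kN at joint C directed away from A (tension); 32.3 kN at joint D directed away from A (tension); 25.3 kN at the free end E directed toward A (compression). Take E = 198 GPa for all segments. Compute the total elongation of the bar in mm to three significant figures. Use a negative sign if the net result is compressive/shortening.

0.412 mm

Internal axial forces (sectioning from the free end, tension +): N_DE = -25.3 kN, N_CD = 7 kN, N_BC = 37 kN, N_AB = 29.4 kN.
A_AB = 175.8 mm².
A_BC = 332.5 mm².
A_CD = 816.7 mm².
A_DE = 72.01 mm².
δ_AB = 29400·806/(175.8·198000) = 0.6809 mm
δ_BC = 37000·631/(332.5·198000) = 0.3546 mm
δ_CD = 7000·389/(816.7·198000) = 0.01684 mm
δ_DE = -25300·361/(72.01·198000) = -0.6406 mm
δ = Σδ_i = 0.4117 mm.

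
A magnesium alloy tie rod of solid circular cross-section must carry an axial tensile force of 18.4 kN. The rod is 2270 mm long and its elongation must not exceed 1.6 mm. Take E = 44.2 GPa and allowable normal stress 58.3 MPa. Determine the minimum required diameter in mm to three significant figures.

Required area A ≥ P/σ_allow = 18400/58.3 = 315.6 mm².
For a solid circular section, d ≥ √(4A/π) = 20.05 mm.
Elongation limit: A ≥ PL/(Eδ_allow) = 18400·2270/(44200·1.6) = 590.6 mm² ⇒ d ≥ 27.42 mm.
The elongation limit governs.

27.4 mm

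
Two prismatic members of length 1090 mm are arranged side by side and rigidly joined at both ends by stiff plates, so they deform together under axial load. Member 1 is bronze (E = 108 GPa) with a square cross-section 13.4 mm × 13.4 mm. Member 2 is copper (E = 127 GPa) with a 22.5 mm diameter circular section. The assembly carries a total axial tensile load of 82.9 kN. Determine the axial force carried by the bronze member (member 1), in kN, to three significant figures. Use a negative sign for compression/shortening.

23.0 kN

A_1 = 179.6 mm².
A_2 = 397.6 mm².
Equal strain + equilibrium ⇒ each member carries load in proportion to AE: A₁E₁ = 19390000 N, A₂E₂ = 50500000 N, ΣAE = 69890000 N.
F₁ = P·A₁E₁/ΣAE = 82900·19390000/69890000 = 23000 N.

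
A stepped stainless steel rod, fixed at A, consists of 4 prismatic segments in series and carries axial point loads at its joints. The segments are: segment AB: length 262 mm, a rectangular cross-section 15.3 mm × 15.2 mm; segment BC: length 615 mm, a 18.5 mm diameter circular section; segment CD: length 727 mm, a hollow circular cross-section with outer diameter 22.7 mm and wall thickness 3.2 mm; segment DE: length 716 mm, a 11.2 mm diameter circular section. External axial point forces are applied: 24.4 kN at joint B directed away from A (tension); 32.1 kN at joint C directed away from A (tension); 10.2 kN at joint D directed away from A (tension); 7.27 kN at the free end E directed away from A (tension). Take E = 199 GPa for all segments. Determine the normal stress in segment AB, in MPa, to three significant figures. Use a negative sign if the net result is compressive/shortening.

318 MPa

Internal axial forces (sectioning from the free end, tension +): N_DE = 7.27 kN, N_CD = 17.47 kN, N_BC = 49.57 kN, N_AB = 73.97 kN.
A_AB = 232.6 mm².
σ_AB = N_AB/A_AB = 73970/232.6 = 318.1 MPa.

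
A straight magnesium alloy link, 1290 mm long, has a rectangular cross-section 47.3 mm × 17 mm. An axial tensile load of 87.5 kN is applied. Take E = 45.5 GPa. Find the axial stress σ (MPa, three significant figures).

A = 804.1 mm².
σ = N/A = 87500/804.1 = 108.8 MPa.

109 MPa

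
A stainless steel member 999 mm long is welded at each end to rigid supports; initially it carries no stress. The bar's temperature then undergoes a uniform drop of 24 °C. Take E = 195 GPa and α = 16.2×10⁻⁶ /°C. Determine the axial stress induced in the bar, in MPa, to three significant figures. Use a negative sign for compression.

Free thermal expansion αLΔT = 16.2e-6 · 999 · -24 = -0.3884 mm.
The walls impose strain ε = −(-0.3884)/999 = 3.8880e-04; σ = Eε = 195000 · 3.8880e-04 = 75.82 MPa.

75.8 MPa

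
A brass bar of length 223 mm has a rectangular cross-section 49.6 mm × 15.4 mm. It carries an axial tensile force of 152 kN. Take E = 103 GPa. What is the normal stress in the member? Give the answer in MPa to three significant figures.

199 MPa

A = 763.8 mm².
σ = N/A = 152000/763.8 = 199 MPa.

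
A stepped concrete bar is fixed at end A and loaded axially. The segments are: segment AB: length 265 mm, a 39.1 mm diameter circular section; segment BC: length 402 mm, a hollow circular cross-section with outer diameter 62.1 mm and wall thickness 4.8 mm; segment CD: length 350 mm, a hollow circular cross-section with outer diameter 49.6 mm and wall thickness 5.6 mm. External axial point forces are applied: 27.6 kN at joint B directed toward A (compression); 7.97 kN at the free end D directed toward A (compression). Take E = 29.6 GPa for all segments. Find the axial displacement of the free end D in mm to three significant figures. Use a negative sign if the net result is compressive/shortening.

Internal axial forces (sectioning from the free end, tension +): N_CD = -7.97 kN, N_BC = -7.97 kN, N_AB = -35.57 kN.
A_AB = 1201 mm².
A_BC = 864.1 mm².
A_CD = 774.1 mm².
δ_AB = -35570·265/(1201·29600) = -0.2652 mm
δ_BC = -7970·402/(864.1·29600) = -0.1253 mm
δ_CD = -7970·350/(774.1·29600) = -0.1217 mm
δ = Σδ_i = -0.5122 mm.

-0.512 mm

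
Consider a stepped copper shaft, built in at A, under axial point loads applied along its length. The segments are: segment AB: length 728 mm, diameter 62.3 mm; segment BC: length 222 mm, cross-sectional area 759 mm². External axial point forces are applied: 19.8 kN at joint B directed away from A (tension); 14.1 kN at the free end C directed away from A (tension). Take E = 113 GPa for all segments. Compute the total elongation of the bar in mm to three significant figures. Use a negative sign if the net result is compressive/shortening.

Internal axial forces (sectioning from the free end, tension +): N_BC = 14.1 kN, N_AB = 33.9 kN.
A_AB = 3048 mm².
δ_AB = 33900·728/(3048·113000) = 0.07165 mm
δ_BC = 14100·222/(759·113000) = 0.0365 mm
δ = Σδ_i = 0.1081 mm.

0.108 mm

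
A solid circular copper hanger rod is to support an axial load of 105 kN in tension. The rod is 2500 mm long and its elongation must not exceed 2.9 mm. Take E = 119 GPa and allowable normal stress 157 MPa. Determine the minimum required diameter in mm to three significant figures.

31.1 mm

Required area A ≥ P/σ_allow = 105000/157 = 668.8 mm².
For a solid circular section, d ≥ √(4A/π) = 29.18 mm.
Elongation limit: A ≥ PL/(Eδ_allow) = 105000·2500/(119000·2.9) = 760.6 mm² ⇒ d ≥ 31.12 mm.
The elongation limit governs.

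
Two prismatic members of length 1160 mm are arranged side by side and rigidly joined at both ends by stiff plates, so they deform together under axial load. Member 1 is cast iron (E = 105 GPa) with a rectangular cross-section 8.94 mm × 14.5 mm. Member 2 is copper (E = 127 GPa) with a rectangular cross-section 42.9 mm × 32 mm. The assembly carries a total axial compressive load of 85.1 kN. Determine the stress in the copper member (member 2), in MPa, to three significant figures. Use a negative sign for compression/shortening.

A_1 = 129.6 mm².
A_2 = 1373 mm².
Equal strain + equilibrium ⇒ each member carries load in proportion to AE: A₁E₁ = 13610000 N, A₂E₂ = 174300000 N, ΣAE = 188000000 N.
σ₂ = P·E₂/ΣAE = -85100·127000/188000000 = -57.5 MPa.

-57.5 MPa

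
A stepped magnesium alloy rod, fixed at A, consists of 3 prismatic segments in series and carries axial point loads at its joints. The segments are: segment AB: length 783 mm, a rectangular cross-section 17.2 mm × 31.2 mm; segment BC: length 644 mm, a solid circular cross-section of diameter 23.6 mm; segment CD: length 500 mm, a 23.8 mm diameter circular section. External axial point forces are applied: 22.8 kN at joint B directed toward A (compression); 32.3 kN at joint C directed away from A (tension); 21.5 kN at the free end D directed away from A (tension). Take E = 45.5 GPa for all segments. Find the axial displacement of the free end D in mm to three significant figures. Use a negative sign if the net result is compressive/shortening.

3.27 mm

Internal axial forces (sectioning from the free end, tension +): N_CD = 21.5 kN, N_BC = 53.8 kN, N_AB = 31 kN.
A_AB = 536.6 mm².
A_BC = 437.4 mm².
A_CD = 444.9 mm².
δ_AB = 31000·783/(536.6·45500) = 0.9941 mm
δ_BC = 53800·644/(437.4·45500) = 1.741 mm
δ_CD = 21500·500/(444.9·45500) = 0.5311 mm
δ = Σδ_i = 3.266 mm.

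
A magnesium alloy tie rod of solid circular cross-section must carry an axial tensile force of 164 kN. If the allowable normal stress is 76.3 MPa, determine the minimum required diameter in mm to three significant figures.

52.3 mm

Required area A ≥ P/σ_allow = 164000/76.3 = 2149 mm².
For a solid circular section, d ≥ √(4A/π) = 52.31 mm.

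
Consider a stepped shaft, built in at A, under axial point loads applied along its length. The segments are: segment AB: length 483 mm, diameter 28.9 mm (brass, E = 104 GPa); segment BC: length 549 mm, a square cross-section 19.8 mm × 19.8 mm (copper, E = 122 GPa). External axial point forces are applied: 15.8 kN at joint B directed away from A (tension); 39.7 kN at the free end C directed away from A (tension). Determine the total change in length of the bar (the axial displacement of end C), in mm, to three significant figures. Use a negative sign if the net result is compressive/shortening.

0.849 mm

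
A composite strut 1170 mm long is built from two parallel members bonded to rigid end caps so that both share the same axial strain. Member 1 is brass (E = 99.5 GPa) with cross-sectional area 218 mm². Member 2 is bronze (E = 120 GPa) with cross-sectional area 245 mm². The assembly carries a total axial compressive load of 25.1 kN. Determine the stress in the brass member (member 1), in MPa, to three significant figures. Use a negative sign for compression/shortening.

Equal strain + equilibrium ⇒ each member carries load in proportion to AE: A₁E₁ = 21690000 N, A₂E₂ = 29400000 N, ΣAE = 51090000 N.
σ₁ = P·E₁/ΣAE = -25100·99500/51090000 = -48.88 MPa.

-48.9 MPa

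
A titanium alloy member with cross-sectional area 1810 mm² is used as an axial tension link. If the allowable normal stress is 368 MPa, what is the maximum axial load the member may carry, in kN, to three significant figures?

P_max = σ_allow · A = 368 · 1810 = 666100 N = 666.1 kN.

666 kN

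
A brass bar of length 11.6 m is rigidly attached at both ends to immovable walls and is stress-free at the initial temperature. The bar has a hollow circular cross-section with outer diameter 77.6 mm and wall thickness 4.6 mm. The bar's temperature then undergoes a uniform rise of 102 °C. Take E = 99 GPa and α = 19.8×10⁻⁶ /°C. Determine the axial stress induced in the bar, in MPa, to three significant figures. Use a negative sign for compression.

Free thermal expansion αLΔT = 19.8e-6 · 11600 · 102 = 23.43 mm.
The walls impose strain ε = −(23.43)/11600 = -2.0196e-03; σ = Eε = 99000 · -2.0196e-03 = -199.9 MPa.

-200 MPa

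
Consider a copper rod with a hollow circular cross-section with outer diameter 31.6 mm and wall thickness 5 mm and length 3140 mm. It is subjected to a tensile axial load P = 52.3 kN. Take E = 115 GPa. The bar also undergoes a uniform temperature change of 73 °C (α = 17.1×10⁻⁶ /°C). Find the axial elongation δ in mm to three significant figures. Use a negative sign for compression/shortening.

A = 417.8 mm².
δ_mech = NL/(AE) = 52300·3140/(417.8·115000) = 3.418 mm.
δ_thermal = αLΔT = 17.1e-6·3140·73 = 3.92 mm.
δ = δ_mech + δ_thermal = 7.337 mm.

7.34 mm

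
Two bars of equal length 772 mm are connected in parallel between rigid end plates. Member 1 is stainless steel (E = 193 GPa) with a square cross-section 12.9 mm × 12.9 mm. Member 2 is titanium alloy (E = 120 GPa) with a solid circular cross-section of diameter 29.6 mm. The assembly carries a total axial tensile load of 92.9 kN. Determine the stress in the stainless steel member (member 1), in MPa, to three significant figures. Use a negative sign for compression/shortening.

A_1 = 166.4 mm².
A_2 = 688.1 mm².
Equal strain + equilibrium ⇒ each member carries load in proportion to AE: A₁E₁ = 32120000 N, A₂E₂ = 82580000 N, ΣAE = 114700000 N.
σ₁ = P·E₁/ΣAE = 92900·193000/114700000 = 156.3 MPa.

156 MPa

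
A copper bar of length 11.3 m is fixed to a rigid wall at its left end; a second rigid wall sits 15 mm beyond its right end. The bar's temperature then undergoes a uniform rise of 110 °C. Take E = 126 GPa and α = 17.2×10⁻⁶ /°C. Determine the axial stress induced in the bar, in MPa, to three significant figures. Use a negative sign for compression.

-71.1 MPa

Free thermal expansion αLΔT = 17.2e-6 · 11300 · 110 = 21.38 mm.
The walls engage after the gap closes; constrained expansion = 21.38 − 15 = 6.38 mm.
The walls impose strain ε = −(6.38)/11300 = -5.6457e-04; σ = Eε = 126000 · -5.6457e-04 = -71.14 MPa.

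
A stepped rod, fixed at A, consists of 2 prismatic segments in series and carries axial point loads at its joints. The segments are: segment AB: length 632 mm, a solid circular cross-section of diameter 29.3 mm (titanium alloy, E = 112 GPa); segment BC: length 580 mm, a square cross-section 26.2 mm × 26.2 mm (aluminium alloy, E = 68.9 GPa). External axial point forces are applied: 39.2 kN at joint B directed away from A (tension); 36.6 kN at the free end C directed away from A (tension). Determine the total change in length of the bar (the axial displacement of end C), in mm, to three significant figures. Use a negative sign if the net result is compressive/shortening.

1.08 mm

Internal axial forces (sectioning from the free end, tension +): N_BC = 36.6 kN, N_AB = 75.8 kN.
A_AB = 674.3 mm².
A_BC = 686.4 mm².
δ_AB = 75800·632/(674.3·112000) = 0.6344 mm
δ_BC = 36600·580/(686.4·68900) = 0.4488 mm
δ = Σδ_i = 1.083 mm.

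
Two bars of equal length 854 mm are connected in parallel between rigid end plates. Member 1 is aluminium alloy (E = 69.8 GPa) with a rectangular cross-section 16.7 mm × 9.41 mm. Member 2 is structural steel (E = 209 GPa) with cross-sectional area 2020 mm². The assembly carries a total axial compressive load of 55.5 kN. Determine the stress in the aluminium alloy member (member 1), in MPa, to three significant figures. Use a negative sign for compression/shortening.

-8.94 MPa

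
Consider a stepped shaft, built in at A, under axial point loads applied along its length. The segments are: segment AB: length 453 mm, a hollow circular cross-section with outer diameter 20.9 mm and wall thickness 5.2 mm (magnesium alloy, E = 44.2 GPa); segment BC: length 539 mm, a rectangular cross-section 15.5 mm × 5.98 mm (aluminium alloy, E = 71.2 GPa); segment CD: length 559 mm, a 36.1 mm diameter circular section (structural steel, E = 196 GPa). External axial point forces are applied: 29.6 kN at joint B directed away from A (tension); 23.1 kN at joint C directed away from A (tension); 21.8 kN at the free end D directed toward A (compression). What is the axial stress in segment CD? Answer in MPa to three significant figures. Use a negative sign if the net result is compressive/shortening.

-21.3 MPa

Internal axial forces (sectioning from the free end, tension +): N_CD = -21.8 kN, N_BC = 1.3 kN, N_AB = 30.9 kN.
A_CD = 1024 mm².
σ_CD = N_CD/A_CD = -21800/1024 = -21.3 MPa.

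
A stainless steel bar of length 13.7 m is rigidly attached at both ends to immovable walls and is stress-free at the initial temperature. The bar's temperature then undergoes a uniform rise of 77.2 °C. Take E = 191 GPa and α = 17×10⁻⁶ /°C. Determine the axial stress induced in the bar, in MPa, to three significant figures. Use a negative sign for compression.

Free thermal expansion αLΔT = 17e-6 · 13700 · 77.2 = 17.98 mm.
The walls impose strain ε = −(17.98)/13700 = -1.3124e-03; σ = Eε = 191000 · -1.3124e-03 = -250.7 MPa.

-251 MPa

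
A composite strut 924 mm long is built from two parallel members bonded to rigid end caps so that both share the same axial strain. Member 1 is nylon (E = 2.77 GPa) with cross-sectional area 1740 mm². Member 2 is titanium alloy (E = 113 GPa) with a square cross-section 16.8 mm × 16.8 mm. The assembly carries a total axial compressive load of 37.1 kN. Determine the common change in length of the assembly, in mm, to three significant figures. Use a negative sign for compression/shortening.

-0.934 mm

A_2 = 282.2 mm².
Equal strain + equilibrium ⇒ each member carries load in proportion to AE: A₁E₁ = 4820000 N, A₂E₂ = 31890000 N, ΣAE = 36710000 N.
δ = PL/ΣAE = -37100·924/36710000 = -0.9337 mm.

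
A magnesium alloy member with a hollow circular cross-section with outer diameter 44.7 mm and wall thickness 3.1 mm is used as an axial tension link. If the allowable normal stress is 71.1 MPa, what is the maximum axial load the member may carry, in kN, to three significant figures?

28.8 kN

A = 405.1 mm².
P_max = σ_allow · A = 71.1 · 405.1 = 28810 N = 28.81 kN.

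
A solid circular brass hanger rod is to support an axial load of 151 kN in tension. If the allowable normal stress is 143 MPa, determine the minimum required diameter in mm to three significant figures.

36.7 mm

Required area A ≥ P/σ_allow = 151000/143 = 1056 mm².
For a solid circular section, d ≥ √(4A/π) = 36.67 mm.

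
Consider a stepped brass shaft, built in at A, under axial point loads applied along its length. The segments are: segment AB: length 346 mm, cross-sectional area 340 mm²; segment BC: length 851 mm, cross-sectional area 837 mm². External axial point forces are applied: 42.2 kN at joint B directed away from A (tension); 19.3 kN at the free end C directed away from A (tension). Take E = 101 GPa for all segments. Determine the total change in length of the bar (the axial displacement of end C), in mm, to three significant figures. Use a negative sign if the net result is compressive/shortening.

0.814 mm

Internal axial forces (sectioning from the free end, tension +): N_BC = 19.3 kN, N_AB = 61.5 kN.
δ_AB = 61500·346/(340·101000) = 0.6197 mm
δ_BC = 19300·851/(837·101000) = 0.1943 mm
δ = Σδ_i = 0.8139 mm.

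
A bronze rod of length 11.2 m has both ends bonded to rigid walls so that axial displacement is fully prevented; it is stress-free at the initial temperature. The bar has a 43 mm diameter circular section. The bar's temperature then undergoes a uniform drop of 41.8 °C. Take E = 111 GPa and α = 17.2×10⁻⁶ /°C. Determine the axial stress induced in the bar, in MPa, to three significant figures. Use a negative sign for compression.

79.8 MPa

Free thermal expansion αLΔT = 17.2e-6 · 11200 · -41.8 = -8.052 mm.
The walls impose strain ε = −(-8.052)/11200 = 7.1896e-04; σ = Eε = 111000 · 7.1896e-04 = 79.8 MPa.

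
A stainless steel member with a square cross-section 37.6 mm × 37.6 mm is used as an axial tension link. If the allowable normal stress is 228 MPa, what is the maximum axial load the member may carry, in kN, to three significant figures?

322 kN

A = 1414 mm².
P_max = σ_allow · A = 228 · 1414 = 322300 N = 322.3 kN.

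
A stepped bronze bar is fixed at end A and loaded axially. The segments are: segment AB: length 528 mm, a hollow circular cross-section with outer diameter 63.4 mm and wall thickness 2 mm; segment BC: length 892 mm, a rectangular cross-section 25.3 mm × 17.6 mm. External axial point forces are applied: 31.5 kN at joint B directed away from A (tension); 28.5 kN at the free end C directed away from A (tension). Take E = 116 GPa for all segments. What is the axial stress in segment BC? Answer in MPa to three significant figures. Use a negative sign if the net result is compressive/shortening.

64.0 MPa

Internal axial forces (sectioning from the free end, tension +): N_BC = 28.5 kN, N_AB = 60 kN.
A_BC = 445.3 mm².
σ_BC = N_BC/A_BC = 28500/445.3 = 64 MPa.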